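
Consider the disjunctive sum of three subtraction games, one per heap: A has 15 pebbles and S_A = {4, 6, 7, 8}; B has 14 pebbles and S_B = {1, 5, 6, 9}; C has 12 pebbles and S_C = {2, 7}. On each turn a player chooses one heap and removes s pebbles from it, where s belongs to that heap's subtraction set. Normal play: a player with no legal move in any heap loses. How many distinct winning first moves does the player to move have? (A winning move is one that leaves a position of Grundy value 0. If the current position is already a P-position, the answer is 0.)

Heap A, S = {4, 6, 7, 8}:
G(0) = 0
G(1) = mex{} = 0
G(2) = mex{} = 0
G(3) = mex{} = 0
G(4) = mex{0} = 1
G(5) = mex{0} = 1
G(6) = mex{0,0} = 1
G(7) = mex{0,0,0} = 1
G(8) = mex{1,0,0,0} = 2
G(9) = mex{1,0,0,0} = 2
G(10) = mex{1,1,0,0} = 2
G(11) = mex{1,1,1,0} = 2
G(12) = mex{2,1,1,1} = 0
G(13) = mex{2,1,1,1} = 0
G(14) = mex{2,2,1,1} = 0
G(15) = mex{2,2,2,1} = 0
G_A(15) = 0.
Heap B, S = {1, 5, 6, 9}:
G(0) = 0
G(1) = mex{0} = 1
G(2) = mex{1} = 0
G(3) = mex{0} = 1
G(4) = mex{1} = 0
G(5) = mex{0,0} = 1
G(6) = mex{1,1,0} = 2
G(7) = mex{2,0,1} = 3
G(8) = mex{3,1,0} = 2
G(9) = mex{2,0,1,0} = 3
G(10) = mex{3,1,0,1} = 2
G(11) = mex{2,2,1,0} = 3
G(12) = mex{3,3,2,1} = 0
G(13) = mex{0,2,3,0} = 1
G(14) = mex{1,3,2,1} = 0
G_B(14) = 0.
Heap C, S = {2, 7}:
G(0) = 0
G(1) = mex{} = 0
G(2) = mex{0} = 1
G(3) = mex{0} = 1
G(4) = mex{1} = 0
G(5) = mex{1} = 0
G(6) = mex{0} = 1
G(7) = mex{0,0} = 1
G(8) = mex{1,0} = 2
G(9) = mex{1,1} = 0
G(10) = mex{2,1} = 0
G(11) = mex{0,0} = 1
G(12) = mex{0,0} = 1
G_C(12) = 1.
Combined Grundy value = 0 ⊕ 0 ⊕ 1 = 1.
A winning move leaves total XOR = 0, i.e. changes one component's Grundy value g to g ⊕ X where X is the current total.
Heap A: need g' = 0⊕1 = 1. Options: 15−4→G=2, 15−6→G=2, 15−7→G=2, 15−8→G=1. Hits: 1.
Heap B: need g' = 0⊕1 = 1. Options: 14−1→G=1, 14−5→G=3, 14−6→G=2, 14−9→G=1. Hits: 2.
Heap C: need g' = 1⊕1 = 0. Options: 12−2→G=0, 12−7→G=0. Hits: 2.

5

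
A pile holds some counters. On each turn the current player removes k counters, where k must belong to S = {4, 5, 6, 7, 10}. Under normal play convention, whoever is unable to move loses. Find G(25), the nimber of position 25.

n :  0  1  2  3  4  5  6  7  8  9 10 11 12 13 14 15 16 17 18 19 20 21 22 23 24 25
G :  0  0  0  0  1  1  1  1  2  2  2  2  3  3  0  0  0  0  1  1  1  1  2  2  2  2

2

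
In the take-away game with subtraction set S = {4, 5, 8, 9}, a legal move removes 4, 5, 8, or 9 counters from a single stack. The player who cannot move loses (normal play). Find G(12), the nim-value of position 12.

3

G(0) = 0
G(1) = mex{} = 0
G(2) = mex{} = 0
G(3) = mex{} = 0
G(4) = mex{0} = 1
G(5) = mex{0,0} = 1
G(6) = mex{0,0} = 1
G(7) = mex{0,0} = 1
G(8) = mex{1,0,0} = 2
G(9) = mex{1,1,0,0} = 2
G(10) = mex{1,1,0,0} = 2
G(11) = mex{1,1,0,0} = 2
G(12) = mex{2,1,1,0} = 3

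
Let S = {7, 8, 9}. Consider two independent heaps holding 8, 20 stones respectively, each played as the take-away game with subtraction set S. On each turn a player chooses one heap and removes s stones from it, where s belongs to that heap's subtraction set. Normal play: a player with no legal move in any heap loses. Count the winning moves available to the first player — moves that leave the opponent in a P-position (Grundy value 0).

5

All heaps use S = {7, 8, 9}:
G(0) = 0
G(1) = mex{} = 0
G(2) = mex{} = 0
G(3) = mex{} = 0
G(4) = mex{} = 0
G(5) = mex{} = 0
G(6) = mex{} = 0
G(7) = mex{0} = 1
G(8) = mex{0,0} = 1
G(9) = mex{0,0,0} = 1
G(10) = mex{0,0,0} = 1
G(11) = mex{0,0,0} = 1
G(12) = mex{0,0,0} = 1
G(13) = mex{0,0,0} = 1
G(14) = mex{1,0,0} = 2
G(15) = mex{1,1,0} = 2
G(16) = mex{1,1,1} = 0
G(17) = mex{1,1,1} = 0
G(18) = mex{1,1,1} = 0
G(19) = mex{1,1,1} = 0
G(20) = mex{1,1,1} = 0
Heap A: G(8) = 1.
Heap B: G(20) = 0.
Combined Grundy value = 1 ⊕ 0 = 1.
A winning move leaves total XOR = 0, i.e. changes one component's Grundy value g to g ⊕ X where X is the current total.
Heap A: need g' = 1⊕1 = 0. Options: 8−7→G=0, 8−8→G=0. Hits: 2.
Heap B: need g' = 0⊕1 = 1. Options: 20−7→G=1, 20−8→G=1, 20−9→G=1. Hits: 3.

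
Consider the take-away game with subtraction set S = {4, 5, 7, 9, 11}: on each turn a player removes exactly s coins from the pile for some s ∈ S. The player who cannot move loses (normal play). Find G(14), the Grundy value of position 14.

3

n :  0  1  2  3  4  5  6  7  8  9 10 11 12 13 14
G :  0  0  0  0  1  1  1  1  2  2  2  2  3  3  3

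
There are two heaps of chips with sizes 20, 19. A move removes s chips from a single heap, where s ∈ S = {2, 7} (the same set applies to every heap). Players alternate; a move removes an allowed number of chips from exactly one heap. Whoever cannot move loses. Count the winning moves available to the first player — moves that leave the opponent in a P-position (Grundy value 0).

3

All heaps use S = {2, 7}:
G(0) = 0
G(1) = mex{} = 0
G(2) = mex{0} = 1
G(3) = mex{0} = 1
G(4) = mex{1} = 0
G(5) = mex{1} = 0
G(6) = mex{0} = 1
G(7) = mex{0,0} = 1
G(8) = mex{1,0} = 2
G(9) = mex{1,1} = 0
G(10) = mex{2,1} = 0
G(11) = mex{0,0} = 1
G(12) = mex{0,0} = 1
G(13) = mex{1,1} = 0
G(14) = mex{1,1} = 0
G(15) = mex{0,2} = 1
G(16) = mex{0,0} = 1
G(17) = mex{1,0} = 2
G(18) = mex{1,1} = 0
G(19) = mex{2,1} = 0
G(20) = mex{0,0} = 1
Heap A: G(20) = 1.
Heap B: G(19) = 0.
Combined Grundy value = 1 ⊕ 0 = 1.
A winning move leaves total XOR = 0, i.e. changes one component's Grundy value g to g ⊕ X where X is the current total.
Heap A: need g' = 1⊕1 = 0. Options: 20−2→G=0, 20−7→G=0. Hits: 2.
Heap B: need g' = 0⊕1 = 1. Options: 19−2→G=2, 19−7→G=1. Hits: 1.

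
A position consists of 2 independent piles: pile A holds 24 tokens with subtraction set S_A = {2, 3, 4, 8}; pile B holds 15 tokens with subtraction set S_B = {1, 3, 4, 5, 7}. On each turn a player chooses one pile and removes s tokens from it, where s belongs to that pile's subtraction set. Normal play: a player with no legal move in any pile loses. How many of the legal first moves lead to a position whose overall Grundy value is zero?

Pile A, S = {2, 3, 4, 8}:
G(0) = 0
G(1) = mex{} = 0
G(2) = mex{0} = 1
G(3) = mex{0,0} = 1
G(4) = mex{1,0,0} = 2
G(5) = mex{1,1,0} = 2
G(6) = mex{2,1,1} = 0
G(7) = mex{2,2,1} = 0
G(8) = mex{0,2,2,0} = 1
G(9) = mex{0,0,2,0} = 1
G(10) = mex{1,0,0,1} = 2
G(11) = mex{1,1,0,1} = 2
G(12) = mex{2,1,1,2} = 0
G(13) = mex{2,2,1,2} = 0
G(14) = mex{0,2,2,0} = 1
G(15) = mex{0,0,2,0} = 1
G(16) = mex{1,0,0,1} = 2
G(17) = mex{1,1,0,1} = 2
G(18) = mex{2,1,1,2} = 0
G(19) = mex{2,2,1,2} = 0
G(20) = mex{0,2,2,0} = 1
G(21) = mex{0,0,2,0} = 1
G(22) = mex{1,0,0,1} = 2
G(23) = mex{1,1,0,1} = 2
G(24) = mex{2,1,1,2} = 0
G_A(24) = 0.
Pile B, S = {1, 3, 4, 5, 7}:
n :  0  1  2  3  4  5  6  7  8  9 10 11 12 13 14 15
G :  0  1  0  1  2  3  2  3  0  1  0  1  2  3  2  3
G_B(15) = 3.
Combined Grundy value = 0 ⊕ 3 = 3.
A winning move leaves total XOR = 0, i.e. changes one component's Grundy value g to g ⊕ X where X is the current total.
Pile A: need g' = 0⊕3 = 3. Options: 24−2→G=2, 24−3→G=1, 24−4→G=1, 24−8→G=2. Hits: 0.
Pile B: need g' = 3⊕3 = 0. Options: 15−1→G=2, 15−3→G=2, 15−4→G=1, 15−5→G=0, 15−7→G=0. Hits: 2.

2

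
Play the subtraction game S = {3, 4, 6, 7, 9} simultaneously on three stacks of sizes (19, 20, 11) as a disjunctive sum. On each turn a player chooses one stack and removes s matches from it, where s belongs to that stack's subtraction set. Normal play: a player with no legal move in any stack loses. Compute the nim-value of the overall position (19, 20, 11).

All stacks use S = {3, 4, 6, 7, 9}:
n :  0  1  2  3  4  5  6  7  8  9 10 11 12 13 14 15 16 17 18 19 20
G :  0  0  0  1  1  1  2  2  2  3  3  3  0  0  0  1  1  1  2  2  2
Stack A: G(19) = 2.
Stack B: G(20) = 2.
Stack C: G(11) = 3.
Combined Grundy value = 2 ⊕ 2 ⊕ 3 = 3.

3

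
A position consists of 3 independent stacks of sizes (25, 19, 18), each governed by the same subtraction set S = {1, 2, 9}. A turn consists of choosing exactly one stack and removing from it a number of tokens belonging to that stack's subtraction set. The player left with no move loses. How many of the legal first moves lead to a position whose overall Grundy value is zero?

All stacks use S = {1, 2, 9}:
n :  0  1  2  3  4  5  6  7  8  9 10 11 12 13 14 15 16 17 18 19 20 21 22 23 24 25
G :  0  1  2  0  1  2  0  1  2  3  0  1  2  0  1  2  0  1  2  3  0  1  2  0  1  2
Stack A: G(25) = 2.
Stack B: G(19) = 3.
Stack C: G(18) = 2.
Combined Grundy value = 2 ⊕ 3 ⊕ 2 = 3.
A winning move leaves total XOR = 0, i.e. changes one component's Grundy value g to g ⊕ X where X is the current total.
Stack A: need g' = 2⊕3 = 1. Options: 25−1→G=1, 25−2→G=0, 25−9→G=0. Hits: 1.
Stack B: need g' = 3⊕3 = 0. Options: 19−1→G=2, 19−2→G=1, 19−9→G=0. Hits: 1.
Stack C: need g' = 2⊕3 = 1. Options: 18−1→G=1, 18−2→G=0, 18−9→G=3. Hits: 1.

3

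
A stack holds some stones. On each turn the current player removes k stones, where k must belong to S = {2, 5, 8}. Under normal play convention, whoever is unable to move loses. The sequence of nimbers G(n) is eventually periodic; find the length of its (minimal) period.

n :  0  1  2  3  4  5  6  7  8  9 10 11 12 13 14 15 16 17 18 19 20 21
G :  0  0  1  1  0  2  1  0  2  1  0  0  1  1  0  2  1  0  2  1  0  0
G(n+10) = G(n) holds for n = 0,…,7 (a full window of length max(S) = 8), so the sequence is purely periodic with period 10.

10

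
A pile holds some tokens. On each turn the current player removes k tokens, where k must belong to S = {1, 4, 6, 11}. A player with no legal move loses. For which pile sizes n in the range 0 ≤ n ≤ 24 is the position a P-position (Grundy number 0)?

0, 2, 5, 7, 10, 12, 15, 17, 20, 22

n :  0  1  2  3  4  5  6  7  8  9 10 11 12 13 14 15 16 17 18 19 20 21 22 23 24
G :  0  1  0  1  2  0  1  0  1  2  0  1  0  1  2  0  1  0  1  2  0  1  0  1  2
P-positions are exactly the n with G(n) = 0.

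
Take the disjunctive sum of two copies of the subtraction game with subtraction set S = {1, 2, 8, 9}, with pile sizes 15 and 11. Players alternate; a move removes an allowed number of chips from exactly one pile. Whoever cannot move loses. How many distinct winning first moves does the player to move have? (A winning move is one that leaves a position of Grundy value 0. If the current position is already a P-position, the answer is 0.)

3

All piles use S = {1, 2, 8, 9}:
n :  0  1  2  3  4  5  6  7  8  9 10 11 12 13 14 15
G :  0  1  2  0  1  2  0  1  2  3  0  1  2  0  1  2
Pile A: G(15) = 2.
Pile B: G(11) = 1.
Combined Grundy value = 2 ⊕ 1 = 3.
A winning move leaves total XOR = 0, i.e. changes one component's Grundy value g to g ⊕ X where X is the current total.
Pile A: need g' = 2⊕3 = 1. Options: 15−1→G=1, 15−2→G=0, 15−8→G=1, 15−9→G=0. Hits: 2.
Pile B: need g' = 1⊕3 = 2. Options: 11−1→G=0, 11−2→G=3, 11−8→G=0, 11−9→G=2. Hits: 1.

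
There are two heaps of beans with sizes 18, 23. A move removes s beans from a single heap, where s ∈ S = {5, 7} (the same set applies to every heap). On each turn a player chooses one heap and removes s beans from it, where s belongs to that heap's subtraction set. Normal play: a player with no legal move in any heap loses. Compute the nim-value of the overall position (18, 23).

3

All heaps use S = {5, 7}:
n :  0  1  2  3  4  5  6  7  8  9 10 11 12 13 14 15 16 17 18 19 20 21 22 23
G :  0  0  0  0  0  1  1  1  1  1  2  2  0  0  0  0  0  1  1  1  1  1  2  2
Heap A: G(18) = 1.
Heap B: G(23) = 2.
Combined Grundy value = 1 ⊕ 2 = 3.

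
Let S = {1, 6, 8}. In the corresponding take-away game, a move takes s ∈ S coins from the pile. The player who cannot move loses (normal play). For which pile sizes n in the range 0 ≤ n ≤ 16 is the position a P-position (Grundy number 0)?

n :  0  1  2  3  4  5  6  7  8  9 10 11 12 13 14 15 16
G :  0  1  0  1  0  1  2  0  1  0  1  0  1  2  0  1  0
P-positions are exactly the n with G(n) = 0.

0, 2, 4, 7, 9, 11, 14, 16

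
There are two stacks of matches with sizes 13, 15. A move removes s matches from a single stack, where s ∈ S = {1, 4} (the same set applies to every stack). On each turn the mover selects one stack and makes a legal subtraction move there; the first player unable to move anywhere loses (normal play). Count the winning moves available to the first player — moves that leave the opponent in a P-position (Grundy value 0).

All stacks use S = {1, 4}:
n :  0  1  2  3  4  5  6  7  8  9 10 11 12 13 14 15
G :  0  1  0  1  2  0  1  0  1  2  0  1  0  1  2  0
Stack A: G(13) = 1.
Stack B: G(15) = 0.
Combined Grundy value = 1 ⊕ 0 = 1.
A winning move leaves total XOR = 0, i.e. changes one component's Grundy value g to g ⊕ X where X is the current total.
Stack A: need g' = 1⊕1 = 0. Options: 13−1→G=0, 13−4→G=2. Hits: 1.
Stack B: need g' = 0⊕1 = 1. Options: 15−1→G=2, 15−4→G=1. Hits: 1.

2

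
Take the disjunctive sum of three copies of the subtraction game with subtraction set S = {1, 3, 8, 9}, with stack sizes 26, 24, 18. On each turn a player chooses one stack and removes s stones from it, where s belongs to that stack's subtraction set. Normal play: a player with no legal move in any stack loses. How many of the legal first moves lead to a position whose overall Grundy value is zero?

All stacks use S = {1, 3, 8, 9}:
n :  0  1  2  3  4  5  6  7  8  9 10 11 12 13 14 15 16 17 18 19 20 21 22 23 24 25 26
G :  0  1  0  1  0  1  0  1  2  3  2  3  2  3  2  3  0  1  0  1  0  1  0  1  2  3  2
Stack A: G(26) = 2.
Stack B: G(24) = 2.
Stack C: G(18) = 0.
Combined Grundy value = 2 ⊕ 2 ⊕ 0 = 0.
A winning move leaves total XOR = 0, i.e. changes one component's Grundy value g to g ⊕ X where X is the current total.
Stack A: target g' = 2⊕0 = 2, but every legal move changes the Grundy value (mex property), so 0 moves.
Stack B: target g' = 2⊕0 = 2, but every legal move changes the Grundy value (mex property), so 0 moves.
Stack C: target g' = 0⊕0 = 0, but every legal move changes the Grundy value (mex property), so 0 moves.

0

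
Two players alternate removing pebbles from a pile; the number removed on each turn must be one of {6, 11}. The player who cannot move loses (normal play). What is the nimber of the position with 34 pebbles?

G(0) = 0
G(1) = mex{} = 0
G(2) = mex{} = 0
G(3) = mex{} = 0
G(4) = mex{} = 0
G(5) = mex{} = 0
G(6) = mex{0} = 1
G(7) = mex{0} = 1
G(8) = mex{0} = 1
G(9) = mex{0} = 1
G(10) = mex{0} = 1
G(11) = mex{0,0} = 1
G(12) = mex{1,0} = 2
G(13) = mex{1,0} = 2
G(14) = mex{1,0} = 2
G(15) = mex{1,0} = 2
G(16) = mex{1,0} = 2
G(17) = mex{1,1} = 0
G(18) = mex{2,1} = 0
G(19) = mex{2,1} = 0
G(20) = mex{2,1} = 0
G(21) = mex{2,1} = 0
G(22) = mex{2,1} = 0
G(23) = mex{0,2} = 1
G(24) = mex{0,2} = 1
G(25) = mex{0,2} = 1
G(26) = mex{0,2} = 1
G(27) = mex{0,2} = 1
G(28) = mex{0,0} = 1
G(29) = mex{1,0} = 2
G(30) = mex{1,0} = 2
G(31) = mex{1,0} = 2
G(32) = mex{1,0} = 2
G(33) = mex{1,0} = 2
G(34) = mex{1,1} = 0

0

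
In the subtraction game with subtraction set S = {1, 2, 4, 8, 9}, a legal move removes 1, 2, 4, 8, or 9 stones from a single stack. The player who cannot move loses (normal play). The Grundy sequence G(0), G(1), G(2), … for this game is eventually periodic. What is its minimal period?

n :  0  1  2  3  4  5  6  7  8  9 10 11 12 13 14 15 16 17 18 19 20 21 22 23 24 25 26 27
G :  0  1  2  0  1  2  0  1  2  3  4  5  3  0  1  2  0  1  2  0  1  2  3  4  5  3  0  1
G(n+13) = G(n) holds for n = 0,…,8 (a full window of length max(S) = 9), so the sequence is purely periodic with period 13.

13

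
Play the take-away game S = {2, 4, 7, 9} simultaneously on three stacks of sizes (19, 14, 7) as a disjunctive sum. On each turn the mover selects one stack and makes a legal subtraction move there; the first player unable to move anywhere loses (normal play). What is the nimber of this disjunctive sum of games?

All stacks use S = {2, 4, 7, 9}:
n :  0  1  2  3  4  5  6  7  8  9 10 11 12 13 14 15 16 17 18 19
G :  0  0  1  1  2  2  0  3  1  4  2  0  0  1  1  2  2  0  3  1
Stack A: G(19) = 1.
Stack B: G(14) = 1.
Stack C: G(7) = 3.
Combined Grundy value = 1 ⊕ 1 ⊕ 3 = 3.

3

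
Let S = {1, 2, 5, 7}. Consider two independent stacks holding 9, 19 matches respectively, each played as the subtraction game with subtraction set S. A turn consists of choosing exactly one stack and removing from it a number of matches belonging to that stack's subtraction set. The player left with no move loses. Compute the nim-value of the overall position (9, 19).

1

All stacks use S = {1, 2, 5, 7}:
n :  0  1  2  3  4  5  6  7  8  9 10 11 12 13 14 15 16 17 18 19
G :  0  1  2  0  1  2  0  1  2  0  1  2  0  1  2  0  1  2  0  1
Stack A: G(9) = 0.
Stack B: G(19) = 1.
Combined Grundy value = 0 ⊕ 1 = 1.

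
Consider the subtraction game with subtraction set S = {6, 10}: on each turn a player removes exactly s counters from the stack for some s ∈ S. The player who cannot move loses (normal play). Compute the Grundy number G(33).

n :  0  1  2  3  4  5  6  7  8  9 10 11 12 13 14 15 16 17 18 19 20 21 22 23 24 25 26 27 28 29 30 31 32 33
G :  0  0  0  0  0  0  1  1  1  1  1  1  2  2  2  2  0  0  0  0  0  0  1  1  1  1  1  1  2  2  2  2  0  0

0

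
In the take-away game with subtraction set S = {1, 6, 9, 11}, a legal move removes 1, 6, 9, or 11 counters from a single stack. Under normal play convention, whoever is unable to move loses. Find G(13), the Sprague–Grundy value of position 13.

n :  0  1  2  3  4  5  6  7  8  9 10 11 12 13
G :  0  1  0  1  0  1  2  0  1  2  3  2  0  1

1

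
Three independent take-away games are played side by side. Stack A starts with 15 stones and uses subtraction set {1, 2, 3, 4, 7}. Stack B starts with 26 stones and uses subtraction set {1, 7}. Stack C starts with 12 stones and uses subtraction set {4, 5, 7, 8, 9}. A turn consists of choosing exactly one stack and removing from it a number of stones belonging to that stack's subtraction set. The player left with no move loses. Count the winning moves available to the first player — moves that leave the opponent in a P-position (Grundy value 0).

Stack A, S = {1, 2, 3, 4, 7}:
n :  0  1  2  3  4  5  6  7  8  9 10 11 12 13 14 15
G :  0  1  2  3  4  0  1  2  3  4  0  1  2  3  4  0
G_A(15) = 0.
Stack B, S = {1, 7}:
G(0) = 0
G(1) = mex{0} = 1
G(2) = mex{1} = 0
G(3) = mex{0} = 1
G(4) = mex{1} = 0
G(5) = mex{0} = 1
G(6) = mex{1} = 0
G(7) = mex{0,0} = 1
G(8) = mex{1,1} = 0
G(9) = mex{0,0} = 1
G(10) = mex{1,1} = 0
G(11) = mex{0,0} = 1
G(12) = mex{1,1} = 0
G(13) = mex{0,0} = 1
G(14) = mex{1,1} = 0
G(15) = mex{0,0} = 1
G(16) = mex{1,1} = 0
G(17) = mex{0,0} = 1
G(18) = mex{1,1} = 0
G(19) = mex{0,0} = 1
G(20) = mex{1,1} = 0
G(21) = mex{0,0} = 1
G(22) = mex{1,1} = 0
G(23) = mex{0,0} = 1
G(24) = mex{1,1} = 0
G(25) = mex{0,0} = 1
G(26) = mex{1,1} = 0
G_B(26) = 0.
Stack C, S = {4, 5, 7, 8, 9}:
G(0) = 0
G(1) = mex{} = 0
G(2) = mex{} = 0
G(3) = mex{} = 0
G(4) = mex{0} = 1
G(5) = mex{0,0} = 1
G(6) = mex{0,0} = 1
G(7) = mex{0,0,0} = 1
G(8) = mex{1,0,0,0} = 2
G(9) = mex{1,1,0,0,0} = 2
G(10) = mex{1,1,0,0,0} = 2
G(11) = mex{1,1,1,0,0} = 2
G(12) = mex{2,1,1,1,0} = 3
G_C(12) = 3.
Combined Grundy value = 0 ⊕ 0 ⊕ 3 = 3.
A winning move leaves total XOR = 0, i.e. changes one component's Grundy value g to g ⊕ X where X is the current total.
Stack A: need g' = 0⊕3 = 3. Options: 15−1→G=4, 15−2→G=3, 15−3→G=2, 15−4→G=1, 15−7→G=3. Hits: 2.
Stack B: need g' = 0⊕3 = 3. Options: 26−1→G=1, 26−7→G=1. Hits: 0.
Stack C: need g' = 3⊕3 = 0. Options: 12−4→G=2, 12−5→G=1, 12−7→G=1, 12−8→G=1, 12−9→G=0. Hits: 1.

3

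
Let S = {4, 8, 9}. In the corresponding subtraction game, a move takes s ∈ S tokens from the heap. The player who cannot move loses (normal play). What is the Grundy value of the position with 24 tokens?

2

G(0) = 0
G(1) = mex{} = 0
G(2) = mex{} = 0
G(3) = mex{} = 0
G(4) = mex{0} = 1
G(5) = mex{0} = 1
G(6) = mex{0} = 1
G(7) = mex{0} = 1
G(8) = mex{1,0} = 2
G(9) = mex{1,0,0} = 2
G(10) = mex{1,0,0} = 2
G(11) = mex{1,0,0} = 2
G(12) = mex{2,1,0} = 3
G(13) = mex{2,1,1} = 0
G(14) = mex{2,1,1} = 0
G(15) = mex{2,1,1} = 0
G(16) = mex{3,2,1} = 0
G(17) = mex{0,2,2} = 1
G(18) = mex{0,2,2} = 1
G(19) = mex{0,2,2} = 1
G(20) = mex{0,3,2} = 1
G(21) = mex{1,0,3} = 2
G(22) = mex{1,0,0} = 2
G(23) = mex{1,0,0} = 2
G(24) = mex{1,0,0} = 2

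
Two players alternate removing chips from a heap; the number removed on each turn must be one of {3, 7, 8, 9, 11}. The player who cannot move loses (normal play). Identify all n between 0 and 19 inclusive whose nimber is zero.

0, 1, 2, 6, 16, 18

n :  0  1  2  3  4  5  6  7  8  9 10 11 12 13 14 15 16 17 18 19
G :  0  0  0  1  1  1  0  2  2  1  3  3  2  2  4  3  0  5  0  1
P-positions are exactly the n with G(n) = 0.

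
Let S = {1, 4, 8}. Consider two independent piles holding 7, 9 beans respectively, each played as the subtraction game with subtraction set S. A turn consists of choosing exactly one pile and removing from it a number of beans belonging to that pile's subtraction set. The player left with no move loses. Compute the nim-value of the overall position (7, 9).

All piles use S = {1, 4, 8}:
G(0) = 0
G(1) = mex{0} = 1
G(2) = mex{1} = 0
G(3) = mex{0} = 1
G(4) = mex{1,0} = 2
G(5) = mex{2,1} = 0
G(6) = mex{0,0} = 1
G(7) = mex{1,1} = 0
G(8) = mex{0,2,0} = 1
G(9) = mex{1,0,1} = 2
Pile A: G(7) = 0.
Pile B: G(9) = 2.
Combined Grundy value = 0 ⊕ 2 = 2.

2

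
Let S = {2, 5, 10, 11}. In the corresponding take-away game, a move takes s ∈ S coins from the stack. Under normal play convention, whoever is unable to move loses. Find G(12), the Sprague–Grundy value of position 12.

2

n :  0  1  2  3  4  5  6  7  8  9 10 11 12
G :  0  0  1  1  0  2  1  0  0  1  1  2  2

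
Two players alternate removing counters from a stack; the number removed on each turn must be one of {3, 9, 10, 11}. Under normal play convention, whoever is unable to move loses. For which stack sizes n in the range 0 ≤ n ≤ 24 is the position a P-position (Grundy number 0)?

G(0) = 0
G(1) = mex{} = 0
G(2) = mex{} = 0
G(3) = mex{0} = 1
G(4) = mex{0} = 1
G(5) = mex{0} = 1
G(6) = mex{1} = 0
G(7) = mex{1} = 0
G(8) = mex{1} = 0
G(9) = mex{0,0} = 1
G(10) = mex{0,0,0} = 1
G(11) = mex{0,0,0,0} = 1
G(12) = mex{1,1,0,0} = 2
G(13) = mex{1,1,1,0} = 2
G(14) = mex{1,1,1,1} = 0
G(15) = mex{2,0,1,1} = 3
G(16) = mex{2,0,0,1} = 3
G(17) = mex{0,0,0,0} = 1
G(18) = mex{3,1,0,0} = 2
G(19) = mex{3,1,1,0} = 2
G(20) = mex{1,1,1,1} = 0
G(21) = mex{2,2,1,1} = 0
G(22) = mex{2,2,2,1} = 0
G(23) = mex{0,0,2,2} = 1
G(24) = mex{0,3,0,2} = 1
P-positions are exactly the n with G(n) = 0.

0, 1, 2, 6, 7, 8, 14, 20, 21, 22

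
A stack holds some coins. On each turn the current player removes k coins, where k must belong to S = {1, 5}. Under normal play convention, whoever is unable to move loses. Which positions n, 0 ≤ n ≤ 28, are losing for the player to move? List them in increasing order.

n :  0  1  2  3  4  5  6  7  8  9 10 11 12 13 14 15 16 17 18 19 20 21 22 23 24 25 26 27 28
G :  0  1  0  1  0  1  0  1  0  1  0  1  0  1  0  1  0  1  0  1  0  1  0  1  0  1  0  1  0
P-positions are exactly the n with G(n) = 0.

0, 2, 4, 6, 8, 10, 12, 14, 16, 18, 20, 22, 24, 26, 28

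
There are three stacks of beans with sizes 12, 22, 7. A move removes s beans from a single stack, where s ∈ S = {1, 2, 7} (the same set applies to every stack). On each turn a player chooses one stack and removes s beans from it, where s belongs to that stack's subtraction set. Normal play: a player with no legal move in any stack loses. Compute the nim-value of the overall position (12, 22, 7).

0

All stacks use S = {1, 2, 7}:
G(0) = 0
G(1) = mex{0} = 1
G(2) = mex{1,0} = 2
G(3) = mex{2,1} = 0
G(4) = mex{0,2} = 1
G(5) = mex{1,0} = 2
G(6) = mex{2,1} = 0
G(7) = mex{0,2,0} = 1
G(8) = mex{1,0,1} = 2
G(9) = mex{2,1,2} = 0
G(10) = mex{0,2,0} = 1
G(11) = mex{1,0,1} = 2
G(12) = mex{2,1,2} = 0
G(13) = mex{0,2,0} = 1
G(14) = mex{1,0,1} = 2
G(15) = mex{2,1,2} = 0
G(16) = mex{0,2,0} = 1
G(17) = mex{1,0,1} = 2
G(18) = mex{2,1,2} = 0
G(19) = mex{0,2,0} = 1
G(20) = mex{1,0,1} = 2
G(21) = mex{2,1,2} = 0
G(22) = mex{0,2,0} = 1
Stack A: G(12) = 0.
Stack B: G(22) = 1.
Stack C: G(7) = 1.
Combined Grundy value = 0 ⊕ 1 ⊕ 1 = 0.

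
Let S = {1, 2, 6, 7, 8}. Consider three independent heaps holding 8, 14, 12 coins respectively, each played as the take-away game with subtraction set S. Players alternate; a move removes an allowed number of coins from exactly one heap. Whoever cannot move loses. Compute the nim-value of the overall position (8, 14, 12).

7

All heaps use S = {1, 2, 6, 7, 8}:
G(0) = 0
G(1) = mex{0} = 1
G(2) = mex{1,0} = 2
G(3) = mex{2,1} = 0
G(4) = mex{0,2} = 1
G(5) = mex{1,0} = 2
G(6) = mex{2,1,0} = 3
G(7) = mex{3,2,1,0} = 4
G(8) = mex{4,3,2,1,0} = 5
G(9) = mex{5,4,0,2,1} = 3
G(10) = mex{3,5,1,0,2} = 4
G(11) = mex{4,3,2,1,0} = 5
G(12) = mex{5,4,3,2,1} = 0
G(13) = mex{0,5,4,3,2} = 1
G(14) = mex{1,0,5,4,3} = 2
Heap A: G(8) = 5.
Heap B: G(14) = 2.
Heap C: G(12) = 0.
Combined Grundy value = 5 ⊕ 2 ⊕ 0 = 7.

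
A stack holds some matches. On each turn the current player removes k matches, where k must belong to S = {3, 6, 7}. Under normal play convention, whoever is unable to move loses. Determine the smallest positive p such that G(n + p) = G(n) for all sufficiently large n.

10

n :  0  1  2  3  4  5  6  7  8  9 10 11 12 13 14 15 16 17 18 19 20 21
G :  0  0  0  1  1  1  2  2  2  3  0  0  0  1  1  1  2  2  2  3  0  0
G(n+10) = G(n) holds for n = 0,…,6 (a full window of length max(S) = 7), so the sequence is purely periodic with period 10.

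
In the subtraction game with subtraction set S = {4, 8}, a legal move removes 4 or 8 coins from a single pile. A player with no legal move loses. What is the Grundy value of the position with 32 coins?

2

G(0) = 0
G(1) = mex{} = 0
G(2) = mex{} = 0
G(3) = mex{} = 0
G(4) = mex{0} = 1
G(5) = mex{0} = 1
G(6) = mex{0} = 1
G(7) = mex{0} = 1
G(8) = mex{1,0} = 2
G(9) = mex{1,0} = 2
G(10) = mex{1,0} = 2
G(11) = mex{1,0} = 2
G(12) = mex{2,1} = 0
G(13) = mex{2,1} = 0
G(14) = mex{2,1} = 0
G(15) = mex{2,1} = 0
G(16) = mex{0,2} = 1
G(17) = mex{0,2} = 1
G(18) = mex{0,2} = 1
G(19) = mex{0,2} = 1
G(20) = mex{1,0} = 2
G(21) = mex{1,0} = 2
G(22) = mex{1,0} = 2
G(23) = mex{1,0} = 2
G(24) = mex{2,1} = 0
G(25) = mex{2,1} = 0
G(26) = mex{2,1} = 0
G(27) = mex{2,1} = 0
G(28) = mex{0,2} = 1
G(29) = mex{0,2} = 1
G(30) = mex{0,2} = 1
G(31) = mex{0,2} = 1
G(32) = mex{1,0} = 2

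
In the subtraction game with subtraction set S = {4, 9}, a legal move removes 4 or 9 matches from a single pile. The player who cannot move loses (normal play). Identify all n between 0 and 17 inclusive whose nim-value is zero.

0, 1, 2, 3, 8, 13, 14, 15, 16

G(0) = 0
G(1) = mex{} = 0
G(2) = mex{} = 0
G(3) = mex{} = 0
G(4) = mex{0} = 1
G(5) = mex{0} = 1
G(6) = mex{0} = 1
G(7) = mex{0} = 1
G(8) = mex{1} = 0
G(9) = mex{1,0} = 2
G(10) = mex{1,0} = 2
G(11) = mex{1,0} = 2
G(12) = mex{0,0} = 1
G(13) = mex{2,1} = 0
G(14) = mex{2,1} = 0
G(15) = mex{2,1} = 0
G(16) = mex{1,1} = 0
G(17) = mex{0,0} = 1
P-positions are exactly the n with G(n) = 0.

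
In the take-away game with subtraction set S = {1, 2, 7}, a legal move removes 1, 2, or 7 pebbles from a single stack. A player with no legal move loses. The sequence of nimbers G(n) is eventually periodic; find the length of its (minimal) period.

3

G(0) = 0
G(1) = mex{0} = 1
G(2) = mex{1,0} = 2
G(3) = mex{2,1} = 0
G(4) = mex{0,2} = 1
G(5) = mex{1,0} = 2
G(6) = mex{2,1} = 0
G(7) = mex{0,2,0} = 1
G(8) = mex{1,0,1} = 2
G(9) = mex{2,1,2} = 0
G(10) = mex{0,2,0} = 1
G(11) = mex{1,0,1} = 2
G(12) = mex{2,1,2} = 0
G(13) = mex{0,2,0} = 1
G(14) = mex{1,0,1} = 2
G(n+3) = G(n) holds for n = 0,…,6 (a full window of length max(S) = 7), so the sequence is purely periodic with period 3.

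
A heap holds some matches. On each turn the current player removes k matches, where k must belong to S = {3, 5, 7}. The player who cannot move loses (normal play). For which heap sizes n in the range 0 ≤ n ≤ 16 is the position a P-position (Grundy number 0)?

0, 1, 2, 10, 11, 12

G(0) = 0
G(1) = mex{} = 0
G(2) = mex{} = 0
G(3) = mex{0} = 1
G(4) = mex{0} = 1
G(5) = mex{0,0} = 1
G(6) = mex{1,0} = 2
G(7) = mex{1,0,0} = 2
G(8) = mex{1,1,0} = 2
G(9) = mex{2,1,0} = 3
G(10) = mex{2,1,1} = 0
G(11) = mex{2,2,1} = 0
G(12) = mex{3,2,1} = 0
G(13) = mex{0,2,2} = 1
G(14) = mex{0,3,2} = 1
G(15) = mex{0,0,2} = 1
G(16) = mex{1,0,3} = 2
P-positions are exactly the n with G(n) = 0.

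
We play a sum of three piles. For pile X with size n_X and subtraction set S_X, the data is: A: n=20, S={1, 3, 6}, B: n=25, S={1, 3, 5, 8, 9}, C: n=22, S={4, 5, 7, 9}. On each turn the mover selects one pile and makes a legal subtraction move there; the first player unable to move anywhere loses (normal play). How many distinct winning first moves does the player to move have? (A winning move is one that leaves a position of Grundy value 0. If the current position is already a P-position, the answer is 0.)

Pile A, S = {1, 3, 6}:
n :  0  1  2  3  4  5  6  7  8  9 10 11 12 13 14 15 16 17 18 19 20
G :  0  1  0  1  0  1  2  3  2  0  1  0  1  0  1  2  3  2  0  1  0
G_A(20) = 0.
Pile B, S = {1, 3, 5, 8, 9}:
G(0) = 0
G(1) = mex{0} = 1
G(2) = mex{1} = 0
G(3) = mex{0,0} = 1
G(4) = mex{1,1} = 0
G(5) = mex{0,0,0} = 1
G(6) = mex{1,1,1} = 0
G(7) = mex{0,0,0} = 1
G(8) = mex{1,1,1,0} = 2
G(9) = mex{2,0,0,1,0} = 3
G(10) = mex{3,1,1,0,1} = 2
G(11) = mex{2,2,0,1,0} = 3
G(12) = mex{3,3,1,0,1} = 2
G(13) = mex{2,2,2,1,0} = 3
G(14) = mex{3,3,3,0,1} = 2
G(15) = mex{2,2,2,1,0} = 3
G(16) = mex{3,3,3,2,1} = 0
G(17) = mex{0,2,2,3,2} = 1
G(18) = mex{1,3,3,2,3} = 0
G(19) = mex{0,0,2,3,2} = 1
G(20) = mex{1,1,3,2,3} = 0
G(21) = mex{0,0,0,3,2} = 1
G(22) = mex{1,1,1,2,3} = 0
G(23) = mex{0,0,0,3,2} = 1
G(24) = mex{1,1,1,0,3} = 2
G(25) = mex{2,0,0,1,0} = 3
G_B(25) = 3.
Pile C, S = {4, 5, 7, 9}:
G(0) = 0
G(1) = mex{} = 0
G(2) = mex{} = 0
G(3) = mex{} = 0
G(4) = mex{0} = 1
G(5) = mex{0,0} = 1
G(6) = mex{0,0} = 1
G(7) = mex{0,0,0} = 1
G(8) = mex{1,0,0} = 2
G(9) = mex{1,1,0,0} = 2
G(10) = mex{1,1,0,0} = 2
G(11) = mex{1,1,1,0} = 2
G(12) = mex{2,1,1,0} = 3
G(13) = mex{2,2,1,1} = 0
G(14) = mex{2,2,1,1} = 0
G(15) = mex{2,2,2,1} = 0
G(16) = mex{3,2,2,1} = 0
G(17) = mex{0,3,2,2} = 1
G(18) = mex{0,0,2,2} = 1
G(19) = mex{0,0,3,2} = 1
G(20) = mex{0,0,0,2} = 1
G(21) = mex{1,0,0,3} = 2
G(22) = mex{1,1,0,0} = 2
G_C(22) = 2.
Combined Grundy value = 0 ⊕ 3 ⊕ 2 = 1.
A winning move leaves total XOR = 0, i.e. changes one component's Grundy value g to g ⊕ X where X is the current total.
Pile A: need g' = 0⊕1 = 1. Options: 20−1→G=1, 20−3→G=2, 20−6→G=1. Hits: 2.
Pile B: need g' = 3⊕1 = 2. Options: 25−1→G=2, 25−3→G=0, 25−5→G=0, 25−8→G=1, 25−9→G=0. Hits: 1.
Pile C: need g' = 2⊕1 = 3. Options: 22−4→G=1, 22−5→G=1, 22−7→G=0, 22−9→G=0. Hits: 0.

3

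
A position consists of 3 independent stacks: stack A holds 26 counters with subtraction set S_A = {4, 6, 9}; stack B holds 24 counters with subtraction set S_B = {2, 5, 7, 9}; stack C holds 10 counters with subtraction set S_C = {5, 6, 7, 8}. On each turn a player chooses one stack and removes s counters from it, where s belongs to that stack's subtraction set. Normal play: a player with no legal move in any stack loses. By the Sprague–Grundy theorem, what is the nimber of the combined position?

Stack A, S = {4, 6, 9}:
G(0) = 0
G(1) = mex{} = 0
G(2) = mex{} = 0
G(3) = mex{} = 0
G(4) = mex{0} = 1
G(5) = mex{0} = 1
G(6) = mex{0,0} = 1
G(7) = mex{0,0} = 1
G(8) = mex{1,0} = 2
G(9) = mex{1,0,0} = 2
G(10) = mex{1,1,0} = 2
G(11) = mex{1,1,0} = 2
G(12) = mex{2,1,0} = 3
G(13) = mex{2,1,1} = 0
G(14) = mex{2,2,1} = 0
G(15) = mex{2,2,1} = 0
G(16) = mex{3,2,1} = 0
G(17) = mex{0,2,2} = 1
G(18) = mex{0,3,2} = 1
G(19) = mex{0,0,2} = 1
G(20) = mex{0,0,2} = 1
G(21) = mex{1,0,3} = 2
G(22) = mex{1,0,0} = 2
G(23) = mex{1,1,0} = 2
G(24) = mex{1,1,0} = 2
G(25) = mex{2,1,0} = 3
G(26) = mex{2,1,1} = 0
G_A(26) = 0.
Stack B, S = {2, 5, 7, 9}:
G(0) = 0
G(1) = mex{} = 0
G(2) = mex{0} = 1
G(3) = mex{0} = 1
G(4) = mex{1} = 0
G(5) = mex{1,0} = 2
G(6) = mex{0,0} = 1
G(7) = mex{2,1,0} = 3
G(8) = mex{1,1,0} = 2
G(9) = mex{3,0,1,0} = 2
G(10) = mex{2,2,1,0} = 3
G(11) = mex{2,1,0,1} = 3
G(12) = mex{3,3,2,1} = 0
G(13) = mex{3,2,1,0} = 4
G(14) = mex{0,2,3,2} = 1
G(15) = mex{4,3,2,1} = 0
G(16) = mex{1,3,2,3} = 0
G(17) = mex{0,0,3,2} = 1
G(18) = mex{0,4,3,2} = 1
G(19) = mex{1,1,0,3} = 2
G(20) = mex{1,0,4,3} = 2
G(21) = mex{2,0,1,0} = 3
G(22) = mex{2,1,0,4} = 3
G(23) = mex{3,1,0,1} = 2
G(24) = mex{3,2,1,0} = 4
G_B(24) = 4.
Stack C, S = {5, 6, 7, 8}:
n :  0  1  2  3  4  5  6  7  8  9 10
G :  0  0  0  0  0  1  1  1  1  1  2
G_C(10) = 2.
Combined Grundy value = 0 ⊕ 4 ⊕ 2 = 6.

6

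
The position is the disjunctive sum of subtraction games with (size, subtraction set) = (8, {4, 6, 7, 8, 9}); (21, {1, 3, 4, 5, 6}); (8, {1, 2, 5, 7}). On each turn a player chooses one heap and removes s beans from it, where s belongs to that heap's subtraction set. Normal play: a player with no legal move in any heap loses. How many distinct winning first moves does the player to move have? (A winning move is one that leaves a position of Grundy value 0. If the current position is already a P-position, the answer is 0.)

2

Heap A, S = {4, 6, 7, 8, 9}:
n : 0 1 2 3 4 5 6 7 8
G : 0 0 0 0 1 1 1 1 2
G_A(8) = 2.
Heap B, S = {1, 3, 4, 5, 6}:
n :  0  1  2  3  4  5  6  7  8  9 10 11 12 13 14 15 16 17 18 19 20 21
G :  0  1  0  1  2  3  2  3  4  0  1  0  1  2  3  2  3  4  0  1  0  1
G_B(21) = 1.
Heap C, S = {1, 2, 5, 7}:
G(0) = 0
G(1) = mex{0} = 1
G(2) = mex{1,0} = 2
G(3) = mex{2,1} = 0
G(4) = mex{0,2} = 1
G(5) = mex{1,0,0} = 2
G(6) = mex{2,1,1} = 0
G(7) = mex{0,2,2,0} = 1
G(8) = mex{1,0,0,1} = 2
G_C(8) = 2.
Combined Grundy value = 2 ⊕ 1 ⊕ 2 = 1.
A winning move leaves total XOR = 0, i.e. changes one component's Grundy value g to g ⊕ X where X is the current total.
Heap A: need g' = 2⊕1 = 3. Options: 8−4→G=1, 8−6→G=0, 8−7→G=0, 8−8→G=0. Hits: 0.
Heap B: need g' = 1⊕1 = 0. Options: 21−1→G=0, 21−3→G=0, 21−4→G=4, 21−5→G=3, 21−6→G=2. Hits: 2.
Heap C: need g' = 2⊕1 = 3. Options: 8−1→G=1, 8−2→G=0, 8−5→G=0, 8−7→G=1. Hits: 0.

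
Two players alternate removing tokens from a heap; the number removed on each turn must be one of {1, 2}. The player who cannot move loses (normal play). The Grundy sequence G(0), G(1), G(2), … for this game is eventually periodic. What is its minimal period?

3

G(0) = 0
G(1) = mex{0} = 1
G(2) = mex{1,0} = 2
G(3) = mex{2,1} = 0
G(4) = mex{0,2} = 1
G(5) = mex{1,0} = 2
G(6) = mex{2,1} = 0
G(7) = mex{0,2} = 1
G(8) = mex{1,0} = 2
G(9) = mex{2,1} = 0
G(10) = mex{0,2} = 1
G(11) = mex{1,0} = 2
G(12) = mex{2,1} = 0
G(13) = mex{0,2} = 1
G(14) = mex{1,0} = 2
G(n+3) = G(n) holds for n = 0,…,1 (a full window of length max(S) = 2), so the sequence is purely periodic with period 3.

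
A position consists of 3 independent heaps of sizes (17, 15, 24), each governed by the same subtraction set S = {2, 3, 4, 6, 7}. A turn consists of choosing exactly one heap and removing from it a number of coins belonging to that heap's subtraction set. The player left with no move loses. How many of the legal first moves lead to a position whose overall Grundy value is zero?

1

All heaps use S = {2, 3, 4, 6, 7}:
n :  0  1  2  3  4  5  6  7  8  9 10 11 12 13 14 15 16 17 18 19 20 21 22 23 24
G :  0  0  1  1  2  2  3  3  4  0  0  1  1  2  2  3  3  4  0  0  1  1  2  2  3
Heap A: G(17) = 4.
Heap B: G(15) = 3.
Heap C: G(24) = 3.
Combined Grundy value = 4 ⊕ 3 ⊕ 3 = 4.
A winning move leaves total XOR = 0, i.e. changes one component's Grundy value g to g ⊕ X where X is the current total.
Heap A: need g' = 4⊕4 = 0. Options: 17−2→G=3, 17−3→G=2, 17−4→G=2, 17−6→G=1, 17−7→G=0. Hits: 1.
Heap B: need g' = 3⊕4 = 7. Options: 15−2→G=2, 15−3→G=1, 15−4→G=1, 15−6→G=0, 15−7→G=4. Hits: 0.
Heap C: need g' = 3⊕4 = 7. Options: 24−2→G=2, 24−3→G=1, 24−4→G=1, 24−6→G=0, 24−7→G=4. Hits: 0.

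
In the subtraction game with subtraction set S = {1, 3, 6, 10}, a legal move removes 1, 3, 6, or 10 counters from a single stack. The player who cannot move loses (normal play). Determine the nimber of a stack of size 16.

n :  0  1  2  3  4  5  6  7  8  9 10 11 12 13 14 15 16
G :  0  1  0  1  0  1  2  3  2  0  1  0  1  0  1  2  3

3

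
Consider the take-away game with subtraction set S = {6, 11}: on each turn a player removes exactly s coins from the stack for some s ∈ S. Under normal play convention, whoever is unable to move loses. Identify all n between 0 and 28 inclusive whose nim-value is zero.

0, 1, 2, 3, 4, 5, 17, 18, 19, 20, 21, 22

G(0) = 0
G(1) = mex{} = 0
G(2) = mex{} = 0
G(3) = mex{} = 0
G(4) = mex{} = 0
G(5) = mex{} = 0
G(6) = mex{0} = 1
G(7) = mex{0} = 1
G(8) = mex{0} = 1
G(9) = mex{0} = 1
G(10) = mex{0} = 1
G(11) = mex{0,0} = 1
G(12) = mex{1,0} = 2
G(13) = mex{1,0} = 2
G(14) = mex{1,0} = 2
G(15) = mex{1,0} = 2
G(16) = mex{1,0} = 2
G(17) = mex{1,1} = 0
G(18) = mex{2,1} = 0
G(19) = mex{2,1} = 0
G(20) = mex{2,1} = 0
G(21) = mex{2,1} = 0
G(22) = mex{2,1} = 0
G(23) = mex{0,2} = 1
G(24) = mex{0,2} = 1
G(25) = mex{0,2} = 1
G(26) = mex{0,2} = 1
G(27) = mex{0,2} = 1
G(28) = mex{0,0} = 1
P-positions are exactly the n with G(n) = 0.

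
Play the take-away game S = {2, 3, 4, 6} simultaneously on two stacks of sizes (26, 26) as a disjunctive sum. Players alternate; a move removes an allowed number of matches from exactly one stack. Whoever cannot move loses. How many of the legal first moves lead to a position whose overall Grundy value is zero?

0

All stacks use S = {2, 3, 4, 6}:
n :  0  1  2  3  4  5  6  7  8  9 10 11 12 13 14 15 16 17 18 19 20 21 22 23 24 25 26
G :  0  0  1  1  2  2  3  3  0  0  1  1  2  2  3  3  0  0  1  1  2  2  3  3  0  0  1
Stack A: G(26) = 1.
Stack B: G(26) = 1.
Combined Grundy value = 1 ⊕ 1 = 0.
A winning move leaves total XOR = 0, i.e. changes one component's Grundy value g to g ⊕ X where X is the current total.
Stack A: target g' = 1⊕0 = 1, but every legal move changes the Grundy value (mex property), so 0 moves.
Stack B: target g' = 1⊕0 = 1, but every legal move changes the Grundy value (mex property), so 0 moves.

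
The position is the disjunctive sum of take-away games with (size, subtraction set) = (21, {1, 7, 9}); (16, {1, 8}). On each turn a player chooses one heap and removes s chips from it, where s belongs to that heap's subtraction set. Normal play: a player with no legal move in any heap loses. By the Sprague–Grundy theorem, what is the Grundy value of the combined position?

Heap A, S = {1, 7, 9}:
G(0) = 0
G(1) = mex{0} = 1
G(2) = mex{1} = 0
G(3) = mex{0} = 1
G(4) = mex{1} = 0
G(5) = mex{0} = 1
G(6) = mex{1} = 0
G(7) = mex{0,0} = 1
G(8) = mex{1,1} = 0
G(9) = mex{0,0,0} = 1
G(10) = mex{1,1,1} = 0
G(11) = mex{0,0,0} = 1
G(12) = mex{1,1,1} = 0
G(13) = mex{0,0,0} = 1
G(14) = mex{1,1,1} = 0
G(15) = mex{0,0,0} = 1
G(16) = mex{1,1,1} = 0
G(17) = mex{0,0,0} = 1
G(18) = mex{1,1,1} = 0
G(19) = mex{0,0,0} = 1
G(20) = mex{1,1,1} = 0
G(21) = mex{0,0,0} = 1
G_A(21) = 1.
Heap B, S = {1, 8}:
G(0) = 0
G(1) = mex{0} = 1
G(2) = mex{1} = 0
G(3) = mex{0} = 1
G(4) = mex{1} = 0
G(5) = mex{0} = 1
G(6) = mex{1} = 0
G(7) = mex{0} = 1
G(8) = mex{1,0} = 2
G(9) = mex{2,1} = 0
G(10) = mex{0,0} = 1
G(11) = mex{1,1} = 0
G(12) = mex{0,0} = 1
G(13) = mex{1,1} = 0
G(14) = mex{0,0} = 1
G(15) = mex{1,1} = 0
G(16) = mex{0,2} = 1
G_B(16) = 1.
Combined Grundy value = 1 ⊕ 1 = 0.

0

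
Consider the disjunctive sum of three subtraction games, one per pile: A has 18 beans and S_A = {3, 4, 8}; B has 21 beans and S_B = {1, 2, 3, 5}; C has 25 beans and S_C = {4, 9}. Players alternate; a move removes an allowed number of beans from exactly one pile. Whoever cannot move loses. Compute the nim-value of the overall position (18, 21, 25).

Pile A, S = {3, 4, 8}:
G(0) = 0
G(1) = mex{} = 0
G(2) = mex{} = 0
G(3) = mex{0} = 1
G(4) = mex{0,0} = 1
G(5) = mex{0,0} = 1
G(6) = mex{1,0} = 2
G(7) = mex{1,1} = 0
G(8) = mex{1,1,0} = 2
G(9) = mex{2,1,0} = 3
G(10) = mex{0,2,0} = 1
G(11) = mex{2,0,1} = 3
G(12) = mex{3,2,1} = 0
G(13) = mex{1,3,1} = 0
G(14) = mex{3,1,2} = 0
G(15) = mex{0,3,0} = 1
G(16) = mex{0,0,2} = 1
G(17) = mex{0,0,3} = 1
G(18) = mex{1,0,1} = 2
G_A(18) = 2.
Pile B, S = {1, 2, 3, 5}:
n :  0  1  2  3  4  5  6  7  8  9 10 11 12 13 14 15 16 17 18 19 20 21
G :  0  1  2  3  0  1  2  3  0  1  2  3  0  1  2  3  0  1  2  3  0  1
G_B(21) = 1.
Pile C, S = {4, 9}:
G(0) = 0
G(1) = mex{} = 0
G(2) = mex{} = 0
G(3) = mex{} = 0
G(4) = mex{0} = 1
G(5) = mex{0} = 1
G(6) = mex{0} = 1
G(7) = mex{0} = 1
G(8) = mex{1} = 0
G(9) = mex{1,0} = 2
G(10) = mex{1,0} = 2
G(11) = mex{1,0} = 2
G(12) = mex{0,0} = 1
G(13) = mex{2,1} = 0
G(14) = mex{2,1} = 0
G(15) = mex{2,1} = 0
G(16) = mex{1,1} = 0
G(17) = mex{0,0} = 1
G(18) = mex{0,2} = 1
G(19) = mex{0,2} = 1
G(20) = mex{0,2} = 1
G(21) = mex{1,1} = 0
G(22) = mex{1,0} = 2
G(23) = mex{1,0} = 2
G(24) = mex{1,0} = 2
G(25) = mex{0,0} = 1
G_C(25) = 1.
Combined Grundy value = 2 ⊕ 1 ⊕ 1 = 2.

2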